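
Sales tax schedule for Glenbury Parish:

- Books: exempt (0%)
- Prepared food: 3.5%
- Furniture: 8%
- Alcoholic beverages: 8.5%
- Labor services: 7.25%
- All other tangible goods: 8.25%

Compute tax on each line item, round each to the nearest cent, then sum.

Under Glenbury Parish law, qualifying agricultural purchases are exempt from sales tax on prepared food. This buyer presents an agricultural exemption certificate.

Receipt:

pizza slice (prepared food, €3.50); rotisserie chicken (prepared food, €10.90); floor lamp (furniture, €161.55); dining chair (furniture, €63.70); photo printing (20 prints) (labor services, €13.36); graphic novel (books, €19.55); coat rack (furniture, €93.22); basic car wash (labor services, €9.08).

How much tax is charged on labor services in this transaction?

Photo printing (20 prints) €13.36: labor services → 7.25% → €0.97
Basic car wash €9.08: labor services → 7.25% → €0.66
Tax on labor services = €0.97 + €0.66 = €1.63

€1.63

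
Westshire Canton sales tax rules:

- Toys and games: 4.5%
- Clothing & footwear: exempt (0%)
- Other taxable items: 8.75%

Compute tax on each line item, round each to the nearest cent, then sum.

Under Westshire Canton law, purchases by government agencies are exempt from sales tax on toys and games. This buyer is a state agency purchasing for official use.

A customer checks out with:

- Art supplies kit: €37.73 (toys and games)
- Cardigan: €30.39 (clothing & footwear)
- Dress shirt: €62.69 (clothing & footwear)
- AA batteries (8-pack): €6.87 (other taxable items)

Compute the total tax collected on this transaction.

€0.60

Art supplies kit €37.73: toys and games, buyer-exempt → 0% → €0.00
Cardigan €30.39: clothing & footwear → 0% → €0.00
Dress shirt €62.69: clothing & footwear → 0% → €0.00
AA batteries (8-pack) €6.87: other taxable items → 8.75% → €0.60
Total tax = €0.60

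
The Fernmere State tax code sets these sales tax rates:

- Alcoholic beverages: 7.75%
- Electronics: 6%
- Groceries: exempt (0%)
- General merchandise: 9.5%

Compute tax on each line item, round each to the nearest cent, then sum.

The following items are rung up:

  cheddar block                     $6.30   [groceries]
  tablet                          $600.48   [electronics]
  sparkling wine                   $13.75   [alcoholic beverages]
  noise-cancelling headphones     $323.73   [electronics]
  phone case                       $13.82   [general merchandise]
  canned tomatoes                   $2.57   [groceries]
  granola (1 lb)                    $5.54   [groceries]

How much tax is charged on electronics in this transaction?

Tablet $600.48: electronics → 6% → $36.03
Noise-cancelling headphones $323.73: electronics → 6% → $19.42
Tax on electronics = $36.03 + $19.42 = $55.45

$55.45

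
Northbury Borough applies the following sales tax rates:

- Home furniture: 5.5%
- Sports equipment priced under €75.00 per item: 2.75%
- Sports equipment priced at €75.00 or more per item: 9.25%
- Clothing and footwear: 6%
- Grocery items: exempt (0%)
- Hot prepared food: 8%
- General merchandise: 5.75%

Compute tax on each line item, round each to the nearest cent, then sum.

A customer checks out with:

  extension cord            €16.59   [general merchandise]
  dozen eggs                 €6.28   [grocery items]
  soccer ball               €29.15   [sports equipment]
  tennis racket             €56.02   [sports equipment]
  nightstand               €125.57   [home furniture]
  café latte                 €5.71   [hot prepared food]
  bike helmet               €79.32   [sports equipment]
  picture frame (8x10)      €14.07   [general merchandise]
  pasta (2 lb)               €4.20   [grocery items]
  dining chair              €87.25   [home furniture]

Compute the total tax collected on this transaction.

Extension cord €16.59: general merchandise → 5.75% → €0.95
Dozen eggs €6.28: grocery items → 0% → €0.00
Soccer ball €29.15: sports equipment, under €75.00 → 2.75% → €0.80
Tennis racket €56.02: sports equipment, under €75.00 → 2.75% → €1.54
Nightstand €125.57: home furniture → 5.5% → €6.91
Café latte €5.71: hot prepared food → 8% → €0.46
Bike helmet €79.32: sports equipment, €75.00 or more → 9.25% → €7.34
Picture frame (8x10) €14.07: general merchandise → 5.75% → €0.81
Pasta (2 lb) €4.20: grocery items → 0% → €0.00
Dining chair €87.25: home furniture → 5.5% → €4.80
Total tax = €0.95 + €0.80 + €1.54 + €6.91 + €0.46 + €7.34 + €0.81 + €4.80 = €23.61

€23.61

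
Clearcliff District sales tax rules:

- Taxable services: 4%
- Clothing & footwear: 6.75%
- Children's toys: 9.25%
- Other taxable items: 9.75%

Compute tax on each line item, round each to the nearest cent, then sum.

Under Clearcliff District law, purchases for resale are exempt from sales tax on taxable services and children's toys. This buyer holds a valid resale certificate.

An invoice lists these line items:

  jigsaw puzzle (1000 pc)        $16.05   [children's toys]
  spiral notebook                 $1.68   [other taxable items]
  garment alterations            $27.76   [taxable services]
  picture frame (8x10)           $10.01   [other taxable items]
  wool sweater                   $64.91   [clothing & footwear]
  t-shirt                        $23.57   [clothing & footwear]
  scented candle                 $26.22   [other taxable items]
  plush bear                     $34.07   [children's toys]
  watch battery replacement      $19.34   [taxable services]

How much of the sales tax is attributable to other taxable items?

Spiral notebook $1.68: other taxable items → 9.75% → $0.16
Picture frame (8x10) $10.01: other taxable items → 9.75% → $0.98
Scented candle $26.22: other taxable items → 9.75% → $2.56
Tax on other taxable items = $0.16 + $0.98 + $2.56 = $3.70

$3.70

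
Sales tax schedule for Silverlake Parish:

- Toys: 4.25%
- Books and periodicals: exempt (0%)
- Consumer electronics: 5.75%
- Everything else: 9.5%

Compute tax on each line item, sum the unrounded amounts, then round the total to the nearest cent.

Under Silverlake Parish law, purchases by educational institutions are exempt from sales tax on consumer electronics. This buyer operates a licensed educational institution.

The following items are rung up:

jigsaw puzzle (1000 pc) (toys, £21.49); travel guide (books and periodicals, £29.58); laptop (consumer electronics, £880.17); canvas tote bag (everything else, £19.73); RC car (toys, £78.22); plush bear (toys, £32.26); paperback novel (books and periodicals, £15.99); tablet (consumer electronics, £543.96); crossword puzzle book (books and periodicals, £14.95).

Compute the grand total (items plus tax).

Jigsaw puzzle (1000 pc) £21.49: toys → 4.25% → £0.913325
Travel guide £29.58: books and periodicals → 0% → £0.00
Laptop £880.17: consumer electronics, buyer-exempt → 0% → £0.00
Canvas tote bag £19.73: everything else → 9.5% → £1.87435
RC car £78.22: toys → 4.25% → £3.32435
Plush bear £32.26: toys → 4.25% → £1.37105
Paperback novel £15.99: books and periodicals → 0% → £0.00
Tablet £543.96: consumer electronics, buyer-exempt → 0% → £0.00
Crossword puzzle book £14.95: books and periodicals → 0% → £0.00
Subtotal = £1636.35; unrounded tax = £7.483075 → £7.48; total due = £1643.83

£1643.83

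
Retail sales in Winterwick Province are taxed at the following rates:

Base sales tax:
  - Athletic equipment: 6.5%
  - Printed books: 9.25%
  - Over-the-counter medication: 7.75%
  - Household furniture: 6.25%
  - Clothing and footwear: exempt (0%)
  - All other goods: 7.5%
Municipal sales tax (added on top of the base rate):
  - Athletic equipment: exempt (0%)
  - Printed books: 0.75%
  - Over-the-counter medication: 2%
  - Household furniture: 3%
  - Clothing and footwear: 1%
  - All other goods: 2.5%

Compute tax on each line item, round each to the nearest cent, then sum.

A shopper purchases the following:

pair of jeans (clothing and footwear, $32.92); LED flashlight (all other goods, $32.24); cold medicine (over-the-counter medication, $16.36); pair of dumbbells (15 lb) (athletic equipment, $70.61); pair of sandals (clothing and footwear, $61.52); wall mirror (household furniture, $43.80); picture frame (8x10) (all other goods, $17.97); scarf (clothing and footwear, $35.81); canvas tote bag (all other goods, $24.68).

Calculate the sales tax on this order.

Pair of jeans $32.92: clothing and footwear → 0% + 1% municipal = 1% → $0.33
LED flashlight $32.24: all other goods → 7.5% + 2.5% municipal = 10% → $3.22
Cold medicine $16.36: over-the-counter medication → 7.75% + 2% municipal = 9.75% → $1.60
Pair of dumbbells (15 lb) $70.61: athletic equipment → 6.5% + 0% municipal = 6.5% → $4.59
Pair of sandals $61.52: clothing and footwear → 0% + 1% municipal = 1% → $0.62
Wall mirror $43.80: household furniture → 6.25% + 3% municipal = 9.25% → $4.05
Picture frame (8x10) $17.97: all other goods → 7.5% + 2.5% municipal = 10% → $1.80
Scarf $35.81: clothing and footwear → 0% + 1% municipal = 1% → $0.36
Canvas tote bag $24.68: all other goods → 7.5% + 2.5% municipal = 10% → $2.47
Total tax = $0.33 + $3.22 + $1.60 + $4.59 + $0.62 + $4.05 + $1.80 + $0.36 + $2.47 = $19.04

$19.04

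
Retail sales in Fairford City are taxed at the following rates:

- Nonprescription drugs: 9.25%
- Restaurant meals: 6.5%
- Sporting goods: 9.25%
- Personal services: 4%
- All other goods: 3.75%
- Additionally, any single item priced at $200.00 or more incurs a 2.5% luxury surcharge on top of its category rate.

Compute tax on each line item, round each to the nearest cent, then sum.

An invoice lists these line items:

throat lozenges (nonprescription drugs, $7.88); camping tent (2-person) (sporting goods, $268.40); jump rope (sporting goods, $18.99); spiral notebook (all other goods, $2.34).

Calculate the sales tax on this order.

$34.12

Throat lozenges $7.88: nonprescription drugs → 9.25% → $0.73
Camping tent (2-person) $268.40: sporting goods → 9.25% + 2.5% surcharge = 11.75% → $31.54
Jump rope $18.99: sporting goods → 9.25% → $1.76
Spiral notebook $2.34: all other goods → 3.75% → $0.09
Total tax = $0.73 + $31.54 + $1.76 + $0.09 = $34.12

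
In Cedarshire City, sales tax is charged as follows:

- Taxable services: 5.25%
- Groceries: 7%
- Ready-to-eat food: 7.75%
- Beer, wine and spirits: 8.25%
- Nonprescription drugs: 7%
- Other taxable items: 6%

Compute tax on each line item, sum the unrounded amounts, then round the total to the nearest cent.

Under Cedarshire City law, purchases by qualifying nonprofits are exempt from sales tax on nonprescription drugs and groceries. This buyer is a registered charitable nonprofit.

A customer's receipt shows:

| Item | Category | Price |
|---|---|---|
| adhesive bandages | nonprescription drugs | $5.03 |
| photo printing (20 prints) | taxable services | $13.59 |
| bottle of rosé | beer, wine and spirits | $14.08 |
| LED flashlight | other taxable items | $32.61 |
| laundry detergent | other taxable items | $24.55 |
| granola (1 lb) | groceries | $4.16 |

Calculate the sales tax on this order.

Adhesive bandages $5.03: nonprescription drugs, buyer-exempt → 0% → $0.00
Photo printing (20 prints) $13.59: taxable services → 5.25% → $0.713475
Bottle of rosé $14.08: beer, wine and spirits → 8.25% → $1.1616
LED flashlight $32.61: other taxable items → 6% → $1.9566
Laundry detergent $24.55: other taxable items → 6% → $1.473
Granola (1 lb) $4.16: groceries, buyer-exempt → 0% → $0.00
Unrounded tax sum = $5.304675 → $5.30

$5.30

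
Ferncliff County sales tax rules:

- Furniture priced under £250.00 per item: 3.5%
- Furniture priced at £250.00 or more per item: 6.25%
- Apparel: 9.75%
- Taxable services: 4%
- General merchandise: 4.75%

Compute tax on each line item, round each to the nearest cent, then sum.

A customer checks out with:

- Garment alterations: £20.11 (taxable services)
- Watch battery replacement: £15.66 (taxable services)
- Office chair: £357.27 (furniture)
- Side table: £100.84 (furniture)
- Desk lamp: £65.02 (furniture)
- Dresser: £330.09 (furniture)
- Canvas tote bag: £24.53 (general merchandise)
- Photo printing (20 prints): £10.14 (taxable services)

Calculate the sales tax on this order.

£51.78

Garment alterations £20.11: taxable services → 4% → £0.80
Watch battery replacement £15.66: taxable services → 4% → £0.63
Office chair £357.27: furniture, £250.00 or more → 6.25% → £22.33
Side table £100.84: furniture, under £250.00 → 3.5% → £3.53
Desk lamp £65.02: furniture, under £250.00 → 3.5% → £2.28
Dresser £330.09: furniture, £250.00 or more → 6.25% → £20.63
Canvas tote bag £24.53: general merchandise → 4.75% → £1.17
Photo printing (20 prints) £10.14: taxable services → 4% → £0.41
Total tax = £0.80 + £0.63 + £22.33 + £3.53 + £2.28 + £20.63 + £1.17 + £0.41 = £51.78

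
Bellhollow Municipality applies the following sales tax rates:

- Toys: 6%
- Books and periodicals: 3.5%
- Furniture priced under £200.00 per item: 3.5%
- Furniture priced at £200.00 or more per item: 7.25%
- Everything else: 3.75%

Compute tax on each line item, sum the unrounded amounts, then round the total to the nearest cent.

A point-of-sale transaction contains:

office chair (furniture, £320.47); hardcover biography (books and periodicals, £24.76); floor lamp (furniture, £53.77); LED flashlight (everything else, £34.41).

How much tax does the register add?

Office chair £320.47: furniture, £200.00 or more → 7.25% → £23.234075
Hardcover biography £24.76: books and periodicals → 3.5% → £0.8666
Floor lamp £53.77: furniture, under £200.00 → 3.5% → £1.88195
LED flashlight £34.41: everything else → 3.75% → £1.290375
Unrounded tax sum = £27.273 → £27.27

£27.27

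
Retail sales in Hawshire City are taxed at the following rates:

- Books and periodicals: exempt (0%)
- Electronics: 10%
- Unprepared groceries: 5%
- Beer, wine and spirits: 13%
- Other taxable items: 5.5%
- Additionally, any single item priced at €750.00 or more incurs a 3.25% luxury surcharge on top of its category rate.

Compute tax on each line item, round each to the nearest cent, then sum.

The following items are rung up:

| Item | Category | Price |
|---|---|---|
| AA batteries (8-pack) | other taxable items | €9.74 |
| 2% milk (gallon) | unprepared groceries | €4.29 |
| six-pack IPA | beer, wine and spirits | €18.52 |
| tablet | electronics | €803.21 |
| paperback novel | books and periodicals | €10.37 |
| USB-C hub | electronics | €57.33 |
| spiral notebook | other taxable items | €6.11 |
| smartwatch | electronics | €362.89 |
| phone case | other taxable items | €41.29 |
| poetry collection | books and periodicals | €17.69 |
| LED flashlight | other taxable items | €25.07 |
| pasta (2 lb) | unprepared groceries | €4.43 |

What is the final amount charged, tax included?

AA batteries (8-pack) €9.74: other taxable items → 5.5% → €0.54
2% milk (gallon) €4.29: unprepared groceries → 5% → €0.21
Six-pack IPA €18.52: beer, wine and spirits → 13% → €2.41
Tablet €803.21: electronics → 10% + 3.25% surcharge = 13.25% → €106.43
Paperback novel €10.37: books and periodicals → 0% → €0.00
USB-C hub €57.33: electronics → 10% → €5.73
Spiral notebook €6.11: other taxable items → 5.5% → €0.34
Smartwatch €362.89: electronics → 10% → €36.29
Phone case €41.29: other taxable items → 5.5% → €2.27
Poetry collection €17.69: books and periodicals → 0% → €0.00
LED flashlight €25.07: other taxable items → 5.5% → €1.38
Pasta (2 lb) €4.43: unprepared groceries → 5% → €0.22
Subtotal = €1360.94; tax = €155.82; total due = €1516.76

€1516.76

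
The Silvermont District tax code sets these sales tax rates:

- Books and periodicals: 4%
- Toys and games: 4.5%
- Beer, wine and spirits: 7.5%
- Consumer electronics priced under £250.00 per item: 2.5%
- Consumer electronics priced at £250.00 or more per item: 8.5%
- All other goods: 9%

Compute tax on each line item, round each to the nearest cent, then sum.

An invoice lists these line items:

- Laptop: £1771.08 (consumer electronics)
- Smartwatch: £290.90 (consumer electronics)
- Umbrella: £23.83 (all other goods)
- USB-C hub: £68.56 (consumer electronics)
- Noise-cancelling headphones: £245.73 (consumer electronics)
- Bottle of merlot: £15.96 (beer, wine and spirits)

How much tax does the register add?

Laptop £1771.08: consumer electronics, £250.00 or more → 8.5% → £150.54
Smartwatch £290.90: consumer electronics, £250.00 or more → 8.5% → £24.73
Umbrella £23.83: all other goods → 9% → £2.14
USB-C hub £68.56: consumer electronics, under £250.00 → 2.5% → £1.71
Noise-cancelling headphones £245.73: consumer electronics, under £250.00 → 2.5% → £6.14
Bottle of merlot £15.96: beer, wine and spirits → 7.5% → £1.20
Total tax = £150.54 + £24.73 + £2.14 + £1.71 + £6.14 + £1.20 = £186.46

£186.46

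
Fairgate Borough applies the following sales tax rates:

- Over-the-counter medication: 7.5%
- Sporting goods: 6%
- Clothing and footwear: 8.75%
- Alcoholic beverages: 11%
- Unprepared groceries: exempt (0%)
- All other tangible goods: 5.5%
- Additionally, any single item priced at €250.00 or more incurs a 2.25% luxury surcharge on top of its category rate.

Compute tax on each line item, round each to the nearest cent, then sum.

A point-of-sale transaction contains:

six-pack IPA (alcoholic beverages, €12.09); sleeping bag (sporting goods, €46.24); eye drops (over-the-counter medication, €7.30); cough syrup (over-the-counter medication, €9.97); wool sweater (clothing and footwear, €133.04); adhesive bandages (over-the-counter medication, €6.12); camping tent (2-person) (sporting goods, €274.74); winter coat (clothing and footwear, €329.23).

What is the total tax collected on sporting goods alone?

Sleeping bag €46.24: sporting goods → 6% → €2.77
Camping tent (2-person) €274.74: sporting goods → 6% + 2.25% surcharge = 8.25% → €22.67
Tax on sporting goods = €2.77 + €22.67 = €25.44

€25.44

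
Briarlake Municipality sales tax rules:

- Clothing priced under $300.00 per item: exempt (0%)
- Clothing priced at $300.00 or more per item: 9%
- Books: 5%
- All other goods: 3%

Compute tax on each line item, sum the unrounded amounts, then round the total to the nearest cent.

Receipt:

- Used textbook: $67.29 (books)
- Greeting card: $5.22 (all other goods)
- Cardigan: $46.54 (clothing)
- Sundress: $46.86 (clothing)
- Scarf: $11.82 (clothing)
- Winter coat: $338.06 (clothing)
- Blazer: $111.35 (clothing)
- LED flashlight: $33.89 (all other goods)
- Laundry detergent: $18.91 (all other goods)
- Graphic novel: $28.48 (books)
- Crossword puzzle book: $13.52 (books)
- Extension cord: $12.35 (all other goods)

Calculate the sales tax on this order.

Used textbook $67.29: books → 5% → $3.3645
Greeting card $5.22: all other goods → 3% → $0.1566
Cardigan $46.54: clothing, under $300.00 → 0% → $0.00
Sundress $46.86: clothing, under $300.00 → 0% → $0.00
Scarf $11.82: clothing, under $300.00 → 0% → $0.00
Winter coat $338.06: clothing, $300.00 or more → 9% → $30.4254
Blazer $111.35: clothing, under $300.00 → 0% → $0.00
LED flashlight $33.89: all other goods → 3% → $1.0167
Laundry detergent $18.91: all other goods → 3% → $0.5673
Graphic novel $28.48: books → 5% → $1.424
Crossword puzzle book $13.52: books → 5% → $0.676
Extension cord $12.35: all other goods → 3% → $0.3705
Unrounded tax sum = $38.001 → $38.00

$38.00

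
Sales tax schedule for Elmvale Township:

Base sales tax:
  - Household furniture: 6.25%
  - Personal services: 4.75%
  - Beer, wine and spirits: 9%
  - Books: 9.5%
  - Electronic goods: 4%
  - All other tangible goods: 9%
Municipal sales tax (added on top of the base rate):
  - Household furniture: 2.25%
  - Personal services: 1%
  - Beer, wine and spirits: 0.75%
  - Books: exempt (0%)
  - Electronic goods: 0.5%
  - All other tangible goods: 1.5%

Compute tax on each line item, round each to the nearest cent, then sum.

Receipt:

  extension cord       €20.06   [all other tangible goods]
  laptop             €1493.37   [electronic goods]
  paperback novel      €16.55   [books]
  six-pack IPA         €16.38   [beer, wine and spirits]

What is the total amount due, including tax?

€1618.84

Extension cord €20.06: all other tangible goods → 9% + 1.5% municipal = 10.5% → €2.11
Laptop €1493.37: electronic goods → 4% + 0.5% municipal = 4.5% → €67.20
Paperback novel €16.55: books → 9.5% + 0% municipal = 9.5% → €1.57
Six-pack IPA €16.38: beer, wine and spirits → 9% + 0.75% municipal = 9.75% → €1.60
Subtotal = €1546.36; tax = €72.48; total due = €1618.84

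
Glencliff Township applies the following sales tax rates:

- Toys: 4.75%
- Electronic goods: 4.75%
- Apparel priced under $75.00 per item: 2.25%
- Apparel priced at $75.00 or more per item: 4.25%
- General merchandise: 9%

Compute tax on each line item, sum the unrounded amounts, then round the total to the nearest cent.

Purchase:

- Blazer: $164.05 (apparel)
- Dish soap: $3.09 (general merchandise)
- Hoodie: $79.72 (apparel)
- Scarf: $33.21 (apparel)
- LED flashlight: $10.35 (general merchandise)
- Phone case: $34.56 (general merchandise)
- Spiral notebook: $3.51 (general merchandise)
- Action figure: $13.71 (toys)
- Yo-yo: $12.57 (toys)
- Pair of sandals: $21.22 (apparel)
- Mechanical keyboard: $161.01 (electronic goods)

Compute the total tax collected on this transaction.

Blazer $164.05: apparel, $75.00 or more → 4.25% → $6.972125
Dish soap $3.09: general merchandise → 9% → $0.2781
Hoodie $79.72: apparel, $75.00 or more → 4.25% → $3.3881
Scarf $33.21: apparel, under $75.00 → 2.25% → $0.747225
LED flashlight $10.35: general merchandise → 9% → $0.9315
Phone case $34.56: general merchandise → 9% → $3.1104
Spiral notebook $3.51: general merchandise → 9% → $0.3159
Action figure $13.71: toys → 4.75% → $0.651225
Yo-yo $12.57: toys → 4.75% → $0.597075
Pair of sandals $21.22: apparel, under $75.00 → 2.25% → $0.47745
Mechanical keyboard $161.01: electronic goods → 4.75% → $7.647975
Unrounded tax sum = $25.117075 → $25.12

$25.12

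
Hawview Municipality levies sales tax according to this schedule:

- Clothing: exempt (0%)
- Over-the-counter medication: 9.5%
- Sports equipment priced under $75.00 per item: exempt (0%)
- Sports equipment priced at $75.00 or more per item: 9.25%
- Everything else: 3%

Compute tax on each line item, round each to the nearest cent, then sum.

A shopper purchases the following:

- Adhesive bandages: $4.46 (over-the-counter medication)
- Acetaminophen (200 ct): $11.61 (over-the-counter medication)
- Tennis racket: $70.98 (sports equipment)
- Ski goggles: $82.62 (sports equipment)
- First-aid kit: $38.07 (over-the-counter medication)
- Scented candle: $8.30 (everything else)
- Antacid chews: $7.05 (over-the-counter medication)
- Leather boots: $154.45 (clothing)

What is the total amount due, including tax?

$391.24

Adhesive bandages $4.46: over-the-counter medication → 9.5% → $0.42
Acetaminophen (200 ct) $11.61: over-the-counter medication → 9.5% → $1.10
Tennis racket $70.98: sports equipment, under $75.00 → 0% → $0.00
Ski goggles $82.62: sports equipment, $75.00 or more → 9.25% → $7.64
First-aid kit $38.07: over-the-counter medication → 9.5% → $3.62
Scented candle $8.30: everything else → 3% → $0.25
Antacid chews $7.05: over-the-counter medication → 9.5% → $0.67
Leather boots $154.45: clothing → 0% → $0.00
Subtotal = $377.54; tax = $13.70; total due = $391.24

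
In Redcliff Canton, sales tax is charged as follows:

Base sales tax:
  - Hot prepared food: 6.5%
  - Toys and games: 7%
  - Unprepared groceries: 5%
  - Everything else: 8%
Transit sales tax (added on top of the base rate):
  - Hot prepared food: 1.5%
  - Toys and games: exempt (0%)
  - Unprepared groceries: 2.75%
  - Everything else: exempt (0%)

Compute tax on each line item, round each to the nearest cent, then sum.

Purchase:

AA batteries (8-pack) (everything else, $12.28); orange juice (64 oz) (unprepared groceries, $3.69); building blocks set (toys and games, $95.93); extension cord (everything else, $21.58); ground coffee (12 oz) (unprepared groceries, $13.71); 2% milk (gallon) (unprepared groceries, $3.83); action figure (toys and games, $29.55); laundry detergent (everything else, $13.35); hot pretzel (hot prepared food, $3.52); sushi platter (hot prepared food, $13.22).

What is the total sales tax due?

$15.56

AA batteries (8-pack) $12.28: everything else → 8% + 0% transit = 8% → $0.98
Orange juice (64 oz) $3.69: unprepared groceries → 5% + 2.75% transit = 7.75% → $0.29
Building blocks set $95.93: toys and games → 7% + 0% transit = 7% → $6.72
Extension cord $21.58: everything else → 8% + 0% transit = 8% → $1.73
Ground coffee (12 oz) $13.71: unprepared groceries → 5% + 2.75% transit = 7.75% → $1.06
2% milk (gallon) $3.83: unprepared groceries → 5% + 2.75% transit = 7.75% → $0.30
Action figure $29.55: toys and games → 7% + 0% transit = 7% → $2.07
Laundry detergent $13.35: everything else → 8% + 0% transit = 8% → $1.07
Hot pretzel $3.52: hot prepared food → 6.5% + 1.5% transit = 8% → $0.28
Sushi platter $13.22: hot prepared food → 6.5% + 1.5% transit = 8% → $1.06
Total tax = $0.98 + $0.29 + $6.72 + $1.73 + $1.06 + $0.30 + $2.07 + $1.07 + $0.28 + $1.06 = $15.56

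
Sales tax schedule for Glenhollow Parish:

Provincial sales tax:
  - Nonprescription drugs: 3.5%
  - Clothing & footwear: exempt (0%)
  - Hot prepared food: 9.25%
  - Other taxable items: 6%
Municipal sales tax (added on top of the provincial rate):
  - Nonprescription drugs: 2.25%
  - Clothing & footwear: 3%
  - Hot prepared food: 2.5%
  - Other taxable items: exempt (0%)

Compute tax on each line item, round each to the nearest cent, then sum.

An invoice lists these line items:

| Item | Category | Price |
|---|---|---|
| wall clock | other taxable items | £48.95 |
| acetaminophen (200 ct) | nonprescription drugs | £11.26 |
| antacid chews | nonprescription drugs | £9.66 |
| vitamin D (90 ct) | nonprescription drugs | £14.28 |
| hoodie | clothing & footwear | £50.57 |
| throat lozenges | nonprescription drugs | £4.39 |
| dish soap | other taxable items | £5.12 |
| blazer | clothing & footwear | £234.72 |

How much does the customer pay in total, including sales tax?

£393.04

Wall clock £48.95: other taxable items → 6% + 0% municipal = 6% → £2.94
Acetaminophen (200 ct) £11.26: nonprescription drugs → 3.5% + 2.25% municipal = 5.75% → £0.65
Antacid chews £9.66: nonprescription drugs → 3.5% + 2.25% municipal = 5.75% → £0.56
Vitamin D (90 ct) £14.28: nonprescription drugs → 3.5% + 2.25% municipal = 5.75% → £0.82
Hoodie £50.57: clothing & footwear → 0% + 3% municipal = 3% → £1.52
Throat lozenges £4.39: nonprescription drugs → 3.5% + 2.25% municipal = 5.75% → £0.25
Dish soap £5.12: other taxable items → 6% + 0% municipal = 6% → £0.31
Blazer £234.72: clothing & footwear → 0% + 3% municipal = 3% → £7.04
Subtotal = £378.95; tax = £14.09; total due = £393.04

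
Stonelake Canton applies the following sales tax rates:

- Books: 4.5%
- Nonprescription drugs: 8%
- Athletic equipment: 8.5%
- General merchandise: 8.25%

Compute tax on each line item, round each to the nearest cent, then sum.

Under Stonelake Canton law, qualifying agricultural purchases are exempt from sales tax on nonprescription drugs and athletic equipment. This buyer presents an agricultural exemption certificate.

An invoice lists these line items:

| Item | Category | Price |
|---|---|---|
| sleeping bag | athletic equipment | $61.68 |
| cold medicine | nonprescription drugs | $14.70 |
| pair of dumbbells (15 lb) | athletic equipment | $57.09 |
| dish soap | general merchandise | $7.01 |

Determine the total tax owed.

$0.58

Sleeping bag $61.68: athletic equipment, buyer-exempt → 0% → $0.00
Cold medicine $14.70: nonprescription drugs, buyer-exempt → 0% → $0.00
Pair of dumbbells (15 lb) $57.09: athletic equipment, buyer-exempt → 0% → $0.00
Dish soap $7.01: general merchandise → 8.25% → $0.58
Total tax = $0.58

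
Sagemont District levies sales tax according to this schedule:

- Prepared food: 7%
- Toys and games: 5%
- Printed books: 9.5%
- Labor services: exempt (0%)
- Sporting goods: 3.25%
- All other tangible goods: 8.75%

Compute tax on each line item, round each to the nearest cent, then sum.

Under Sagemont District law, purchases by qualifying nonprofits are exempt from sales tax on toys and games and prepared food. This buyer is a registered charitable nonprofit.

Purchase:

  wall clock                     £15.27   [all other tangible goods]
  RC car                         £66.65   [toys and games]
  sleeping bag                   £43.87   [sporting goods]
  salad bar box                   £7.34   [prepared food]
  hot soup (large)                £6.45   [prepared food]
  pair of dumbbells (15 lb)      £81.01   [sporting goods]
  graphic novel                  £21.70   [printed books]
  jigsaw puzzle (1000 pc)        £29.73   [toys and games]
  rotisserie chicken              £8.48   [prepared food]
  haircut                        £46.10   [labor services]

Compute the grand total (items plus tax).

Wall clock £15.27: all other tangible goods → 8.75% → £1.34
RC car £66.65: toys and games, buyer-exempt → 0% → £0.00
Sleeping bag £43.87: sporting goods → 3.25% → £1.43
Salad bar box £7.34: prepared food, buyer-exempt → 0% → £0.00
Hot soup (large) £6.45: prepared food, buyer-exempt → 0% → £0.00
Pair of dumbbells (15 lb) £81.01: sporting goods → 3.25% → £2.63
Graphic novel £21.70: printed books → 9.5% → £2.06
Jigsaw puzzle (1000 pc) £29.73: toys and games, buyer-exempt → 0% → £0.00
Rotisserie chicken £8.48: prepared food, buyer-exempt → 0% → £0.00
Haircut £46.10: labor services → 0% → £0.00
Subtotal = £326.60; tax = £7.46; total due = £334.06

£334.06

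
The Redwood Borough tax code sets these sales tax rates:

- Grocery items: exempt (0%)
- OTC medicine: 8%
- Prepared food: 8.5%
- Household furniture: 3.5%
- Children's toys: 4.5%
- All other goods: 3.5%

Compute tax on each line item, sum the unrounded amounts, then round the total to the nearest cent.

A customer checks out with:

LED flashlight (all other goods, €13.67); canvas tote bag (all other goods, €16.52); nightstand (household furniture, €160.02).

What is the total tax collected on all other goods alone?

€1.06

LED flashlight €13.67: all other goods → 3.5% → €0.47845
Canvas tote bag €16.52: all other goods → 3.5% → €0.5782
Tax on all other goods: unrounded sum = €1.05665 → €1.06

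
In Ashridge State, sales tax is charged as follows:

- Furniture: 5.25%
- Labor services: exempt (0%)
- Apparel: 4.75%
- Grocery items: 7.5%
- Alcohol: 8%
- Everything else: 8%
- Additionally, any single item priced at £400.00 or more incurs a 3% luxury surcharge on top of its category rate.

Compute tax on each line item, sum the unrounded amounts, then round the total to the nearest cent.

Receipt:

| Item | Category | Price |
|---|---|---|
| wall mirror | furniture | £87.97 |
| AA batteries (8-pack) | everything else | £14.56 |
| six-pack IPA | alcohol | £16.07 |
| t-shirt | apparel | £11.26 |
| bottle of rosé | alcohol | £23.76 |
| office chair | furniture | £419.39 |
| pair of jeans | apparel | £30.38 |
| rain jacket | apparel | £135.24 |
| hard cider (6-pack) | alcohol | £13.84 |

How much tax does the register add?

£53.08

Wall mirror £87.97: furniture → 5.25% → £4.618425
AA batteries (8-pack) £14.56: everything else → 8% → £1.1648
Six-pack IPA £16.07: alcohol → 8% → £1.2856
T-shirt £11.26: apparel → 4.75% → £0.53485
Bottle of rosé £23.76: alcohol → 8% → £1.9008
Office chair £419.39: furniture → 5.25% + 3% surcharge = 8.25% → £34.599675
Pair of jeans £30.38: apparel → 4.75% → £1.44305
Rain jacket £135.24: apparel → 4.75% → £6.4239
Hard cider (6-pack) £13.84: alcohol → 8% → £1.1072
Unrounded tax sum = £53.0783 → £53.08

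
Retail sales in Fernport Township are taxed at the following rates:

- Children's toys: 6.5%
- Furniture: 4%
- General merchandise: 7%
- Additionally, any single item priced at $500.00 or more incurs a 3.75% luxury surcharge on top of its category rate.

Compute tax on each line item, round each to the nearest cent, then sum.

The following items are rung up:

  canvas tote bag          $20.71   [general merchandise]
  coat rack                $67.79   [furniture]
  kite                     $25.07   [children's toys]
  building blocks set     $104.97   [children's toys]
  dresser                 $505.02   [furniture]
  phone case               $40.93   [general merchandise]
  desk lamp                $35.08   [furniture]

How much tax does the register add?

$56.02

Canvas tote bag $20.71: general merchandise → 7% → $1.45
Coat rack $67.79: furniture → 4% → $2.71
Kite $25.07: children's toys → 6.5% → $1.63
Building blocks set $104.97: children's toys → 6.5% → $6.82
Dresser $505.02: furniture → 4% + 3.75% surcharge = 7.75% → $39.14
Phone case $40.93: general merchandise → 7% → $2.87
Desk lamp $35.08: furniture → 4% → $1.40
Total tax = $1.45 + $2.71 + $1.63 + $6.82 + $39.14 + $2.87 + $1.40 = $56.02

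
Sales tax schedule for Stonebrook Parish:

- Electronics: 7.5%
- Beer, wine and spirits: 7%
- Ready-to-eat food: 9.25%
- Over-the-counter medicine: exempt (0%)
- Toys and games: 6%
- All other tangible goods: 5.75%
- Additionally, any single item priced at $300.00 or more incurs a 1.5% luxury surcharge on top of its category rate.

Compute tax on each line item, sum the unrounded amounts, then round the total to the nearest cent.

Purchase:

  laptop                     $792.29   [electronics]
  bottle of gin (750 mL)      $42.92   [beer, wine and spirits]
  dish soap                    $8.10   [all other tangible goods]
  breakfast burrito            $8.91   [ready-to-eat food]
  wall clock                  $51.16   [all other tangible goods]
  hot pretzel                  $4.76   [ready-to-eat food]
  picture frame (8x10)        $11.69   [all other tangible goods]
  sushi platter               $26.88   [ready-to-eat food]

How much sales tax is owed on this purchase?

Laptop $792.29: electronics → 7.5% + 1.5% surcharge = 9% → $71.3061
Bottle of gin (750 mL) $42.92: beer, wine and spirits → 7% → $3.0044
Dish soap $8.10: all other tangible goods → 5.75% → $0.46575
Breakfast burrito $8.91: ready-to-eat food → 9.25% → $0.824175
Wall clock $51.16: all other tangible goods → 5.75% → $2.9417
Hot pretzel $4.76: ready-to-eat food → 9.25% → $0.4403
Picture frame (8x10) $11.69: all other tangible goods → 5.75% → $0.672175
Sushi platter $26.88: ready-to-eat food → 9.25% → $2.4864
Unrounded tax sum = $82.141 → $82.14

$82.14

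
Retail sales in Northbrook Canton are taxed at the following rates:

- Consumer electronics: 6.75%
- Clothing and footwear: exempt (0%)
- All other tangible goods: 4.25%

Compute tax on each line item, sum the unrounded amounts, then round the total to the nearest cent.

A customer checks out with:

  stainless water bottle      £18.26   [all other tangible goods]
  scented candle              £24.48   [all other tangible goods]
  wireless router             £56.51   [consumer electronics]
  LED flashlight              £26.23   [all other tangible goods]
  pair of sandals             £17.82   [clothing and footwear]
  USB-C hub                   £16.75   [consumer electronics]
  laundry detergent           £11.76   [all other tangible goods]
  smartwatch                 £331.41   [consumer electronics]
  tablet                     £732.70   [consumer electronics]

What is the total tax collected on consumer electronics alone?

Wireless router £56.51: consumer electronics → 6.75% → £3.814425
USB-C hub £16.75: consumer electronics → 6.75% → £1.130625
Smartwatch £331.41: consumer electronics → 6.75% → £22.370175
Tablet £732.70: consumer electronics → 6.75% → £49.45725
Tax on consumer electronics: unrounded sum = £76.772475 → £76.77

£76.77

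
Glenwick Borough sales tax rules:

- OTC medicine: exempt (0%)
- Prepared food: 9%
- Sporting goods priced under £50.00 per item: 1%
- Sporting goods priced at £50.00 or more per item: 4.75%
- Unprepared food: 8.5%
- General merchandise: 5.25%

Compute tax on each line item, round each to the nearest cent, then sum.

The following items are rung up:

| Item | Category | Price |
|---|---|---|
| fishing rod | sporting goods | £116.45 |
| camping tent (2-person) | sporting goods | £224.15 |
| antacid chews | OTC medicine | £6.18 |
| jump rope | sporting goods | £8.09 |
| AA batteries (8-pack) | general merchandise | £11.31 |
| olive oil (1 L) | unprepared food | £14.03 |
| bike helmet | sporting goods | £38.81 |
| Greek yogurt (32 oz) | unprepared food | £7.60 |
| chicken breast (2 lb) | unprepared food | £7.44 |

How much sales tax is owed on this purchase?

£19.71

Fishing rod £116.45: sporting goods, £50.00 or more → 4.75% → £5.53
Camping tent (2-person) £224.15: sporting goods, £50.00 or more → 4.75% → £10.65
Antacid chews £6.18: OTC medicine → 0% → £0.00
Jump rope £8.09: sporting goods, under £50.00 → 1% → £0.08
AA batteries (8-pack) £11.31: general merchandise → 5.25% → £0.59
Olive oil (1 L) £14.03: unprepared food → 8.5% → £1.19
Bike helmet £38.81: sporting goods, under £50.00 → 1% → £0.39
Greek yogurt (32 oz) £7.60: unprepared food → 8.5% → £0.65
Chicken breast (2 lb) £7.44: unprepared food → 8.5% → £0.63
Total tax = £5.53 + £10.65 + £0.08 + £0.59 + £1.19 + £0.39 + £0.65 + £0.63 = £19.71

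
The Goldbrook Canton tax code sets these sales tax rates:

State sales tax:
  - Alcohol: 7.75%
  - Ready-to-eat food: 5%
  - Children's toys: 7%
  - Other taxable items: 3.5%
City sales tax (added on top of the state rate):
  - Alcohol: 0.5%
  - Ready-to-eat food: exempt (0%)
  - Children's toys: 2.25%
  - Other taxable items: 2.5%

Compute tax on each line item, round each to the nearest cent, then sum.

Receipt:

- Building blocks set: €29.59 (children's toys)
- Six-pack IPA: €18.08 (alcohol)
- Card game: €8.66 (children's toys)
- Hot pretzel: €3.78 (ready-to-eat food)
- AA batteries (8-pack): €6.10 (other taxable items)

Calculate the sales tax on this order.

Building blocks set €29.59: children's toys → 7% + 2.25% city = 9.25% → €2.74
Six-pack IPA €18.08: alcohol → 7.75% + 0.5% city = 8.25% → €1.49
Card game €8.66: children's toys → 7% + 2.25% city = 9.25% → €0.80
Hot pretzel €3.78: ready-to-eat food → 5% + 0% city = 5% → €0.19
AA batteries (8-pack) €6.10: other taxable items → 3.5% + 2.5% city = 6% → €0.37
Total tax = €2.74 + €1.49 + €0.80 + €0.19 + €0.37 = €5.59

€5.59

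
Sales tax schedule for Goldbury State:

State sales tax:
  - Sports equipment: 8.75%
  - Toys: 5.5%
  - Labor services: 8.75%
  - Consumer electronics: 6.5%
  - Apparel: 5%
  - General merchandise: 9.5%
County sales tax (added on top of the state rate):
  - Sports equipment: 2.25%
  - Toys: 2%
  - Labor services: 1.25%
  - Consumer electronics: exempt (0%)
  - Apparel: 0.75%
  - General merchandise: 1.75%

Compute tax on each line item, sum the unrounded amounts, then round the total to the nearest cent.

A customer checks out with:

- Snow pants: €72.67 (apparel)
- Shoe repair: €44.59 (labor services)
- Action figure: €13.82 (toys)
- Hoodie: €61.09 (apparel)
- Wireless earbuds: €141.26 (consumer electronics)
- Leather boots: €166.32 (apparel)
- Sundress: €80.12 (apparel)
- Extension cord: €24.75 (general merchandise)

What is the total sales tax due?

€39.32

Snow pants €72.67: apparel → 5% + 0.75% county = 5.75% → €4.178525
Shoe repair €44.59: labor services → 8.75% + 1.25% county = 10% → €4.459
Action figure €13.82: toys → 5.5% + 2% county = 7.5% → €1.0365
Hoodie €61.09: apparel → 5% + 0.75% county = 5.75% → €3.512675
Wireless earbuds €141.26: consumer electronics → 6.5% + 0% county = 6.5% → €9.1819
Leather boots €166.32: apparel → 5% + 0.75% county = 5.75% → €9.5634
Sundress €80.12: apparel → 5% + 0.75% county = 5.75% → €4.6069
Extension cord €24.75: general merchandise → 9.5% + 1.75% county = 11.25% → €2.784375
Unrounded tax sum = €39.323275 → €39.32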